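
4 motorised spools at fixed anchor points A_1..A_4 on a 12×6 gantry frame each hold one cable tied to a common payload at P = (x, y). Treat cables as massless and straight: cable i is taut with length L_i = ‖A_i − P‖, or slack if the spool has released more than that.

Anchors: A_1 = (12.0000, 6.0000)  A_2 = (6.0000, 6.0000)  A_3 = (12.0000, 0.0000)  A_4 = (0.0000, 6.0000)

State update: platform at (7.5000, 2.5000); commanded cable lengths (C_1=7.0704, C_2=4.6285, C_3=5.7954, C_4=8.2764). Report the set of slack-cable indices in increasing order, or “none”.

1, 2, 3

cable 1: L_1 = ‖A_1−P‖ = 5.7009;  C_1 = 7.0704 → slack
cable 2: L_2 = ‖A_2−P‖ = 3.8079;  C_2 = 4.6285 → slack
cable 3: L_3 = ‖A_3−P‖ = 5.1478;  C_3 = 5.7954 → slack
cable 4: L_4 = ‖A_4−P‖ = 8.2765;  C_4 = 8.2764 → taut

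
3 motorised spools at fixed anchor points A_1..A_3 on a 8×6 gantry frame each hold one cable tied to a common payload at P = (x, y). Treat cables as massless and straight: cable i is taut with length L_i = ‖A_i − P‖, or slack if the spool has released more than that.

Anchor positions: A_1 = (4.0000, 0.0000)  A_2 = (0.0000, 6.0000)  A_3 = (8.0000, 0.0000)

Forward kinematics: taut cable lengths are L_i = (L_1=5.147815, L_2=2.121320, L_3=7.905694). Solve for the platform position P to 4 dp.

(1.5000, 4.5000)

circle eqns → linear via eq_j − eq_1; set c_j = A_j·A_j − L_j²
c_1 = 16.0000+0.0000−26.5000 = -10.5000
8.0000·x − 12.0000·y = c_1−c_2 = -42.0000
-8.0000·x + 0.0000·y = c_1−c_3 = -12.0000
solve first two rows → x=1.5000, y=4.5000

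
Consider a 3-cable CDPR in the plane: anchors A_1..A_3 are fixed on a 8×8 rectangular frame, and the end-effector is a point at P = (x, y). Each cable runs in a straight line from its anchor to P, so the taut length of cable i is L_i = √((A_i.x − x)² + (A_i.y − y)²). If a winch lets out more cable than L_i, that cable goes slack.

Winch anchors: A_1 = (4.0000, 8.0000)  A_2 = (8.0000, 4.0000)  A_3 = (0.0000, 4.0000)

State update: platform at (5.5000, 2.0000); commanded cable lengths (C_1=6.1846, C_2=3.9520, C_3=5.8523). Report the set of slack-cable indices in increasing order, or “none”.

2

cable 1: L_1 = ‖A_1−P‖ = 6.1847;  C_1 = 6.1846 → taut
cable 2: L_2 = ‖A_2−P‖ = 3.2016;  C_2 = 3.9520 → slack
cable 3: L_3 = ‖A_3−P‖ = 5.8523;  C_3 = 5.8523 → taut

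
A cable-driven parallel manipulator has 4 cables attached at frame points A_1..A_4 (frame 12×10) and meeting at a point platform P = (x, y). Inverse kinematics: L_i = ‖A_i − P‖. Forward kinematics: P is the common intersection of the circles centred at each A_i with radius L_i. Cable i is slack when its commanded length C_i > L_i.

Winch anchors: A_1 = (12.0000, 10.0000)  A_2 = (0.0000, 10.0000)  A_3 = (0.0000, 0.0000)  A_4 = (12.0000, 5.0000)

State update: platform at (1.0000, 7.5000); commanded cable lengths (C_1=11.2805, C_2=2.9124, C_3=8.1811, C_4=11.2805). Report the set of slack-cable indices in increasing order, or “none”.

2, 3

cable 1: L_1 = ‖A_1−P‖ = 11.2805;  C_1 = 11.2805 → taut
cable 2: L_2 = ‖A_2−P‖ = 2.6926;  C_2 = 2.9124 → slack
cable 3: L_3 = ‖A_3−P‖ = 7.5664;  C_3 = 8.1811 → slack
cable 4: L_4 = ‖A_4−P‖ = 11.2805;  C_4 = 11.2805 → taut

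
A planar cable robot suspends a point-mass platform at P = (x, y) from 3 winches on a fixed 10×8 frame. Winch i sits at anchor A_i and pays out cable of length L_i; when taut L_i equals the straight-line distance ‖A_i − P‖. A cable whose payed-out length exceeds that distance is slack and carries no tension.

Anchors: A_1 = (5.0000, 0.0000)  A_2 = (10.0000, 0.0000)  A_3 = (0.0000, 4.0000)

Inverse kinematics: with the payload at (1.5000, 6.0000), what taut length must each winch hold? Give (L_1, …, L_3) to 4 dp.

L_1: Δ = A_1−P = (3.5000, -6.0000) → ‖Δ‖ = √48.2500 = 6.9462
L_2: Δ = A_2−P = (8.5000, -6.0000) → ‖Δ‖ = √108.2500 = 10.4043
L_3: Δ = A_3−P = (-1.5000, -2.0000) → ‖Δ‖ = √6.2500 = 2.5000

(6.9462, 10.4043, 2.5000)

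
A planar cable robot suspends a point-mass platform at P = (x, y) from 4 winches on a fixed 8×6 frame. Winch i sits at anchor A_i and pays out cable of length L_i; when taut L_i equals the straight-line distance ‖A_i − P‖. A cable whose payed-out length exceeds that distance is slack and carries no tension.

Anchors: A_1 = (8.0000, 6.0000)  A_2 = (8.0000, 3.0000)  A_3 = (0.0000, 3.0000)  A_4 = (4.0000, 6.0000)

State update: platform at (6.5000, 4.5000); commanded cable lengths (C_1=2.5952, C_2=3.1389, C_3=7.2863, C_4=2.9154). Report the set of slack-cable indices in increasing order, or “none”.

1, 2, 3

i=1: geometric 2.1213 vs commanded 2.5952 ⇒ slack
i=2: geometric 2.1213 vs commanded 3.1389 ⇒ slack
i=3: geometric 6.6708 vs commanded 7.2863 ⇒ slack
i=4: geometric 2.9155 vs commanded 2.9154 ⇒ taut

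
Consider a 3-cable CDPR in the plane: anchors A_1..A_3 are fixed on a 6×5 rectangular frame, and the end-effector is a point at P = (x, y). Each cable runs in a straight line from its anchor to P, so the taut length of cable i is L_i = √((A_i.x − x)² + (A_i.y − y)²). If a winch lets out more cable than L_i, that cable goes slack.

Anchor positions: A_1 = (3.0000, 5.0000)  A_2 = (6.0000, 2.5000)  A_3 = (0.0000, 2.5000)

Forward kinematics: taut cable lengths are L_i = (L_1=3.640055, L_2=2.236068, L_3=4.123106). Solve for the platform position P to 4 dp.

(4.0000, 1.5000)

expand ‖A_i−P‖²=L_i² and subtract eq 1 (k_i ≔ ‖A_i‖²−L_i²)
k_1 = 9.0000+25.0000−13.2500 = 20.7500
eq1−eq2 → [-6.0000  5.0000]·P = -16.5000
eq1−eq3 → [6.0000  5.0000]·P = 31.5000
2×2 solve → P = (4.0000, 1.5000)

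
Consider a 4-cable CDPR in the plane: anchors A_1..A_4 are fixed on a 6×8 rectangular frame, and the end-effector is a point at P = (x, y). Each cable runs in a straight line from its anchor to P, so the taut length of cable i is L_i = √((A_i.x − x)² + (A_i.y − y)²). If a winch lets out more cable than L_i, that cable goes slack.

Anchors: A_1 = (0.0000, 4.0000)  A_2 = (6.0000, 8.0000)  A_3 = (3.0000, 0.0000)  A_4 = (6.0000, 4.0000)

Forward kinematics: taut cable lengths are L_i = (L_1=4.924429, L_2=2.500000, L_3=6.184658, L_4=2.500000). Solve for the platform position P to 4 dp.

(4.5000, 6.0000)

expand ‖A_i−P‖²=L_i² and subtract eq 1 (c_i ≔ ‖A_i‖²−L_i²)
c_1 = 0.0000+16.0000−24.2500 = -8.2500
eq1−eq2 → [-12.0000  -8.0000]·P = -102.0000
eq1−eq3 → [-6.0000  8.0000]·P = 21.0000
eq1−eq4 → [-12.0000  0.0000]·P = -54.0000
2×2 solve → P = (4.5000, 6.0000)
check cable 4: ‖A_4−P‖² = 6.2500 ≈ L_4² = 6.2500 ✓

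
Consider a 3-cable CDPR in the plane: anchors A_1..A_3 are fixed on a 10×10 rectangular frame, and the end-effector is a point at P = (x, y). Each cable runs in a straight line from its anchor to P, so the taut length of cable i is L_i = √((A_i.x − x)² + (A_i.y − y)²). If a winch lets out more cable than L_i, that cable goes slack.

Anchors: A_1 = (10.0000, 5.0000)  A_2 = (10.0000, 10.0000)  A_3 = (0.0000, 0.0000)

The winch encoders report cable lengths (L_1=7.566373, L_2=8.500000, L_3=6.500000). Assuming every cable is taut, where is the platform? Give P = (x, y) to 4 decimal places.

expand ‖A_i−P‖²=L_i² and subtract eq 1 (k_i ≔ ‖A_i‖²−L_i²)
k_1 = 100.0000+25.0000−57.2500 = 67.7500
eq1−eq2 → [0.0000  -10.0000]·P = -60.0000
eq1−eq3 → [20.0000  10.0000]·P = 110.0000
2×2 solve → P = (2.5000, 6.0000)

(2.5000, 6.0000)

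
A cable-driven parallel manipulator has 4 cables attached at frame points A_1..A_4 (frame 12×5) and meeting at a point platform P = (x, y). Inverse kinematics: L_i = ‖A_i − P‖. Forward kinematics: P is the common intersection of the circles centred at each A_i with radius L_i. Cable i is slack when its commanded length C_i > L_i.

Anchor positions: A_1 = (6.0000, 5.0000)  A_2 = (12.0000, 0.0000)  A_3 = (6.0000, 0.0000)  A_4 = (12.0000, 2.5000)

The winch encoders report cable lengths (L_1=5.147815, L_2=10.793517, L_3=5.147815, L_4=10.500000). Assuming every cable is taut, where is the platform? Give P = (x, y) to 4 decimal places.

(1.5000, 2.5000)

each cable: (A_i−P)·(A_i−P) = L_i²; let c_i = ‖A_i‖²−L_i²
c_1 = 36.0000+25.0000−26.5000 = 34.5000
row 1: -12.0000x + 10.0000y = 7.0000  (c_2=27.5000)
row 2: 0.0000x + 10.0000y = 25.0000  (c_3=9.5000)
row 3: -12.0000x + 5.0000y = -5.5000  (c_4=40.0000)
Cramer on rows 1–2 → x = 1.5000, y = 2.5000
check cable 4: ‖A_4−P‖² = 110.2500 ≈ L_4² = 110.2500 ✓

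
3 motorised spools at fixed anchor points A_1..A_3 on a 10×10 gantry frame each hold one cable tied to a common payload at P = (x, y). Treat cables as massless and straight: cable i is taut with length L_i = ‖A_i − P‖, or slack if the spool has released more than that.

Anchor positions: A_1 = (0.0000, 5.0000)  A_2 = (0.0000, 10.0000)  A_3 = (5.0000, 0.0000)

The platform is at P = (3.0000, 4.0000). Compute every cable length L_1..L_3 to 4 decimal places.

L_1: Δ = A_1−P = (-3.0000, 1.0000) → ‖Δ‖ = √10.0000 = 3.1623
L_2: Δ = A_2−P = (-3.0000, 6.0000) → ‖Δ‖ = √45.0000 = 6.7082
L_3: Δ = A_3−P = (2.0000, -4.0000) → ‖Δ‖ = √20.0000 = 4.4721

(3.1623, 6.7082, 4.4721)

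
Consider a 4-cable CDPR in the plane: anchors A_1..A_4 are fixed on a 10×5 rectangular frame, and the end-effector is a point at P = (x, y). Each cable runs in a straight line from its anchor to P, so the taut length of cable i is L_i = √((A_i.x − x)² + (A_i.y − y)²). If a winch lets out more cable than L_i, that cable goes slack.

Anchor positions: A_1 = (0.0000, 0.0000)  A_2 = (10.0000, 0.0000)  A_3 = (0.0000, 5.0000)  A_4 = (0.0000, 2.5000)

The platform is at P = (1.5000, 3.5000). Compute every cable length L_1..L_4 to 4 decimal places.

(3.8079, 9.1924, 2.1213, 1.8028)

L_1 = √((0.0000−1.5000)² + (0.0000−3.5000)²) = 3.8079
L_2 = √((10.0000−1.5000)² + (0.0000−3.5000)²) = 9.1924
L_3 = √((0.0000−1.5000)² + (5.0000−3.5000)²) = 2.1213
L_4 = √((0.0000−1.5000)² + (2.5000−3.5000)²) = 1.8028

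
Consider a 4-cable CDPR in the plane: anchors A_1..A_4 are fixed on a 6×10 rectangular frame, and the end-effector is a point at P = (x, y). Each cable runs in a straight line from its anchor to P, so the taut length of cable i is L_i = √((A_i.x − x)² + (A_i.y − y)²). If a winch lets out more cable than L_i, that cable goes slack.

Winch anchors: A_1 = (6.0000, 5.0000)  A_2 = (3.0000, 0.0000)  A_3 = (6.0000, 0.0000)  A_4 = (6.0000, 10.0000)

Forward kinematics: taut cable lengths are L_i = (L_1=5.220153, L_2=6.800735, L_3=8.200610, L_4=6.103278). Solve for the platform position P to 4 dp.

circle eqns → linear via eq_j − eq_1; set q_j = A_j·A_j − L_j²
q_1 = 36.0000+25.0000−27.2500 = 33.7500
6.0000·x + 10.0000·y = q_1−q_2 = 71.0000
0.0000·x + 10.0000·y = q_1−q_3 = 65.0000
0.0000·x − 10.0000·y = q_1−q_4 = -65.0000
solve first two rows → x=1.0000, y=6.5000
check cable 4: ‖A_4−P‖² = 37.2500 ≈ L_4² = 37.2500 ✓

(1.0000, 6.5000)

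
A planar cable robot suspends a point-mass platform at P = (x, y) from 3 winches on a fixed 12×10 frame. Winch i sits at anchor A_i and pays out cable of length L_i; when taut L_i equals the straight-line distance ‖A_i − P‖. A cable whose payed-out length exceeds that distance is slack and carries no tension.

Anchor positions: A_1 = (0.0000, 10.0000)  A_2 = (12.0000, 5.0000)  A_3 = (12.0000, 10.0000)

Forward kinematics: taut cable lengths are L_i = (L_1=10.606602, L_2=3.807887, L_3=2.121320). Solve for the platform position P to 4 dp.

(10.5000, 8.5000)

expand ‖A_i−P‖²=L_i² and subtract eq 1 (c_i ≔ ‖A_i‖²−L_i²)
c_1 = 0.0000+100.0000−112.5000 = -12.5000
eq1−eq2 → [-24.0000  10.0000]·P = -167.0000
eq1−eq3 → [-24.0000  0.0000]·P = -252.0000
2×2 solve → P = (10.5000, 8.5000)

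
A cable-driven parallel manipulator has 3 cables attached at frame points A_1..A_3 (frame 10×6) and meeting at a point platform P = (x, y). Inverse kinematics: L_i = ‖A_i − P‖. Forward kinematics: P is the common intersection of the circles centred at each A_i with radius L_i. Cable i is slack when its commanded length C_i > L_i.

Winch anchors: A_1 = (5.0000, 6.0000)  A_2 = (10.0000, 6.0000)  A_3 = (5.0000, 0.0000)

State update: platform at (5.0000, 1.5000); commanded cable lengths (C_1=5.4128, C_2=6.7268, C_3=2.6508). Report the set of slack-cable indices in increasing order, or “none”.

1, 3

cable 1: L_1 = ‖A_1−P‖ = 4.5000;  C_1 = 5.4128 → slack
cable 2: L_2 = ‖A_2−P‖ = 6.7268;  C_2 = 6.7268 → taut
cable 3: L_3 = ‖A_3−P‖ = 1.5000;  C_3 = 2.6508 → slack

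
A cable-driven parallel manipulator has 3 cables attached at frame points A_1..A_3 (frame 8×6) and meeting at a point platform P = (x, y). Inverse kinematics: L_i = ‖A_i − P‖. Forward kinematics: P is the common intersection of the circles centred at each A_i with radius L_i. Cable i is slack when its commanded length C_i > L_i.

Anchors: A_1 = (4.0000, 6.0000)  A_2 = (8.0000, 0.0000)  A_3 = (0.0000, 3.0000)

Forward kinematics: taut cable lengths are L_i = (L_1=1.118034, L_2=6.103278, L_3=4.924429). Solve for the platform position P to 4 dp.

(4.5000, 5.0000)

circle eqns → linear via eq_j − eq_1; set c_j = A_j·A_j − L_j²
c_1 = 16.0000+36.0000−1.2500 = 50.7500
-8.0000·x + 12.0000·y = c_1−c_2 = 24.0000
8.0000·x + 6.0000·y = c_1−c_3 = 66.0000
solve first two rows → x=4.5000, y=5.0000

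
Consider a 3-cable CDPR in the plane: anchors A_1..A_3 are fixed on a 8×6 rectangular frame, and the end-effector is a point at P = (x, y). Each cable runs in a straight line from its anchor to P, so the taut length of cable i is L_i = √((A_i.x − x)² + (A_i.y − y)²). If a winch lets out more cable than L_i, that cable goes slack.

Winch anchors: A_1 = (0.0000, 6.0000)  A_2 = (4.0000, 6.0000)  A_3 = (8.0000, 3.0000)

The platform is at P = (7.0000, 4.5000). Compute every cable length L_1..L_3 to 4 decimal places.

(7.1589, 3.3541, 1.8028)

L_1 = √((0.0000−7.0000)² + (6.0000−4.5000)²) = 7.1589
L_2 = √((4.0000−7.0000)² + (6.0000−4.5000)²) = 3.3541
L_3 = √((8.0000−7.0000)² + (3.0000−4.5000)²) = 1.8028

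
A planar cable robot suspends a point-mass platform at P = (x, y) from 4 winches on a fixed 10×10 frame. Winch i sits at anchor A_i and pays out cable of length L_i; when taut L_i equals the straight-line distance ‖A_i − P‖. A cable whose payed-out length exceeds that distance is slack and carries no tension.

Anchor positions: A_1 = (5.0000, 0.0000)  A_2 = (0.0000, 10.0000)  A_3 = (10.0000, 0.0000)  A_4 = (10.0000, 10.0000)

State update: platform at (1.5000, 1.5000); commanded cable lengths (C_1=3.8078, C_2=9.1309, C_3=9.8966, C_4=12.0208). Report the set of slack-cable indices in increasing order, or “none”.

i=1: geometric 3.8079 vs commanded 3.8078 ⇒ taut
i=2: geometric 8.6313 vs commanded 9.1309 ⇒ slack
i=3: geometric 8.6313 vs commanded 9.8966 ⇒ slack
i=4: geometric 12.0208 vs commanded 12.0208 ⇒ taut

2, 3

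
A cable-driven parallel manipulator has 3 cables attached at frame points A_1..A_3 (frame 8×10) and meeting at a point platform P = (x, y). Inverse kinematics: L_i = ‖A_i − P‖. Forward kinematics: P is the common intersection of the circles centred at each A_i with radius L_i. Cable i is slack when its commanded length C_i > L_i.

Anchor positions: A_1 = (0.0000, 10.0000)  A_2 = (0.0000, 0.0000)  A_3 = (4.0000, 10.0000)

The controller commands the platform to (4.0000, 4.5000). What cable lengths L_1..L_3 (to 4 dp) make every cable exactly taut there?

(6.8007, 6.0208, 5.5000)

cable 1: Δx=-4.0000, Δy=5.5000; L_1 = √(Δx²+Δy²) = 6.8007
cable 2: Δx=-4.0000, Δy=-4.5000; L_2 = √(Δx²+Δy²) = 6.0208
cable 3: Δx=0.0000, Δy=5.5000; L_3 = √(Δx²+Δy²) = 5.5000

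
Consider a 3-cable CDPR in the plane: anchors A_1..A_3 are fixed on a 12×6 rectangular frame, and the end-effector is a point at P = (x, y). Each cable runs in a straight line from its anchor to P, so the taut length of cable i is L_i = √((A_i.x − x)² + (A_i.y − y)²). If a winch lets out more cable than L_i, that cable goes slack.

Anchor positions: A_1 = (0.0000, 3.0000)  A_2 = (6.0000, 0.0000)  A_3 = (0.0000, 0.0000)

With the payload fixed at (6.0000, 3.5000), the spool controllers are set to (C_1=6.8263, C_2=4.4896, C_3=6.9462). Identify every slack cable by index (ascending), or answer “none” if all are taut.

cable 1: L_1 = ‖A_1−P‖ = 6.0208;  C_1 = 6.8263 → slack
cable 2: L_2 = ‖A_2−P‖ = 3.5000;  C_2 = 4.4896 → slack
cable 3: L_3 = ‖A_3−P‖ = 6.9462;  C_3 = 6.9462 → taut

1, 2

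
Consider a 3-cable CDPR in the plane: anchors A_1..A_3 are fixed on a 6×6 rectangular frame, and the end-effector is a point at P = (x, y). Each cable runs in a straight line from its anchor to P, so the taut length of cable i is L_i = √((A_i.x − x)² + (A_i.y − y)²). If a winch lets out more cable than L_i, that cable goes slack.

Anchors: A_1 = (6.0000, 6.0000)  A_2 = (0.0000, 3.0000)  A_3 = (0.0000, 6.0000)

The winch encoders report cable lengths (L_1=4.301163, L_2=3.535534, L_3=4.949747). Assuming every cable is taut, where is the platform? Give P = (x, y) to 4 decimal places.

(3.5000, 2.5000)

each cable: (A_i−P)·(A_i−P) = L_i²; let k_i = ‖A_i‖²−L_i²
k_1 = 36.0000+36.0000−18.5000 = 53.5000
row 1: 12.0000x + 6.0000y = 57.0000  (k_2=-3.5000)
row 2: 12.0000x + 0.0000y = 42.0000  (k_3=11.5000)
Cramer on rows 1–2 → x = 3.5000, y = 2.5000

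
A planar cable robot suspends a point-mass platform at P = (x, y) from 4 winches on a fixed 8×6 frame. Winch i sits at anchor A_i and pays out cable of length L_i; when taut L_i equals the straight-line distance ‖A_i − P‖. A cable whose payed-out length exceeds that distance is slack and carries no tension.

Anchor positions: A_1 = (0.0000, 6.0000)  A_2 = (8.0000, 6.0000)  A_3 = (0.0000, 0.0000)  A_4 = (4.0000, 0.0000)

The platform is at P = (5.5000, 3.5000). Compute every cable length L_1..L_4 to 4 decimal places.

L_1: Δ = A_1−P = (-5.5000, 2.5000) → ‖Δ‖ = √36.5000 = 6.0415
L_2: Δ = A_2−P = (2.5000, 2.5000) → ‖Δ‖ = √12.5000 = 3.5355
L_3: Δ = A_3−P = (-5.5000, -3.5000) → ‖Δ‖ = √42.5000 = 6.5192
L_4: Δ = A_4−P = (-1.5000, -3.5000) → ‖Δ‖ = √14.5000 = 3.8079

(6.0415, 3.5355, 6.5192, 3.8079)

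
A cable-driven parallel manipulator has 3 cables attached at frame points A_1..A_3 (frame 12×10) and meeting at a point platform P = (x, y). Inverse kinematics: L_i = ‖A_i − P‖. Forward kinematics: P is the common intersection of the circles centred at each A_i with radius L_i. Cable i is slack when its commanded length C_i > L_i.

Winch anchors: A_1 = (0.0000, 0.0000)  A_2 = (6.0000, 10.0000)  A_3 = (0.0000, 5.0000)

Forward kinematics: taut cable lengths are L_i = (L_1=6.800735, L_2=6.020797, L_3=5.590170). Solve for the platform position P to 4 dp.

expand ‖A_i−P‖²=L_i² and subtract eq 1 (q_i ≔ ‖A_i‖²−L_i²)
q_1 = 0.0000+0.0000−46.2500 = -46.2500
eq1−eq2 → [-12.0000  -20.0000]·P = -146.0000
eq1−eq3 → [0.0000  -10.0000]·P = -40.0000
2×2 solve → P = (5.5000, 4.0000)

(5.5000, 4.0000)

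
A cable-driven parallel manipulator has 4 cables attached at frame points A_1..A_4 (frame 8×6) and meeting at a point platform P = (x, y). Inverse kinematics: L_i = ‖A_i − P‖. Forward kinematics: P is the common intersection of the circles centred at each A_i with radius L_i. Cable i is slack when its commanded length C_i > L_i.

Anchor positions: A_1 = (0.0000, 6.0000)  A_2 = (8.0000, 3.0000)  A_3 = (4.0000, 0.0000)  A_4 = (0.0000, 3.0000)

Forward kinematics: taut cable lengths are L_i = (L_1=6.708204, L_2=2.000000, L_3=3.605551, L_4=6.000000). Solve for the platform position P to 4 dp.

(6.0000, 3.0000)

each cable: (A_i−P)·(A_i−P) = L_i²; let q_i = ‖A_i‖²−L_i²
q_1 = 0.0000+36.0000−45.0000 = -9.0000
row 1: -16.0000x + 6.0000y = -78.0000  (q_2=69.0000)
row 2: -8.0000x + 12.0000y = -12.0000  (q_3=3.0000)
row 3: 0.0000x + 6.0000y = 18.0000  (q_4=-27.0000)
Cramer on rows 1–2 → x = 6.0000, y = 3.0000
check cable 4: ‖A_4−P‖² = 36.0000 ≈ L_4² = 36.0000 ✓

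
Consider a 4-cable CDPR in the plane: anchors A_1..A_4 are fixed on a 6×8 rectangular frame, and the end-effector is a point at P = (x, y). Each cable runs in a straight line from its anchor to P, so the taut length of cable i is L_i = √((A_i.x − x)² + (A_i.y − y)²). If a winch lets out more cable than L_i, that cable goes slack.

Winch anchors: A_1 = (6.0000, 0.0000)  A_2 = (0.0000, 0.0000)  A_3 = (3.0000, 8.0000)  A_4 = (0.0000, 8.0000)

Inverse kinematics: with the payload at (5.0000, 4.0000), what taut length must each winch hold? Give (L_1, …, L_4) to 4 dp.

(4.1231, 6.4031, 4.4721, 6.4031)

L_1: Δ = A_1−P = (1.0000, -4.0000) → ‖Δ‖ = √17.0000 = 4.1231
L_2: Δ = A_2−P = (-5.0000, -4.0000) → ‖Δ‖ = √41.0000 = 6.4031
L_3: Δ = A_3−P = (-2.0000, 4.0000) → ‖Δ‖ = √20.0000 = 4.4721
L_4: Δ = A_4−P = (-5.0000, 4.0000) → ‖Δ‖ = √41.0000 = 6.4031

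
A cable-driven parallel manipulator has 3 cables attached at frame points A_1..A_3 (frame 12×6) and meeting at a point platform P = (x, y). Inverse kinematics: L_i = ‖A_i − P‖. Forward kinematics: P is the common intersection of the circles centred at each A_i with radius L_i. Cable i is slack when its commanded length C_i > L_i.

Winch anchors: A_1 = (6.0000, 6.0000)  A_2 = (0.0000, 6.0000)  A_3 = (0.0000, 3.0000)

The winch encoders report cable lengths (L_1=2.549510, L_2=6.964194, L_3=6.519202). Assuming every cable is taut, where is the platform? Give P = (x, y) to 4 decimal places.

each cable: (A_i−P)·(A_i−P) = L_i²; let k_i = ‖A_i‖²−L_i²
k_1 = 36.0000+36.0000−6.5000 = 65.5000
row 1: 12.0000x + 0.0000y = 78.0000  (k_2=-12.5000)
row 2: 12.0000x + 6.0000y = 99.0000  (k_3=-33.5000)
Cramer on rows 1–2 → x = 6.5000, y = 3.5000

(6.5000, 3.5000)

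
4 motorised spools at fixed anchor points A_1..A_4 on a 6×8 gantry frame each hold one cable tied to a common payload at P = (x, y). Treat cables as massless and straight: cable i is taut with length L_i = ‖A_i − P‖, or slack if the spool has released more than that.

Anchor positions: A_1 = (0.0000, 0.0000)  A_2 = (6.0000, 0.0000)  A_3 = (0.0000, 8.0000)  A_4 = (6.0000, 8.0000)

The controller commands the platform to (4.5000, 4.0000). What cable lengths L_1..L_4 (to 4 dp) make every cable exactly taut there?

(6.0208, 4.2720, 6.0208, 4.2720)

cable 1: Δx=-4.5000, Δy=-4.0000; L_1 = √(Δx²+Δy²) = 6.0208
cable 2: Δx=1.5000, Δy=-4.0000; L_2 = √(Δx²+Δy²) = 4.2720
cable 3: Δx=-4.5000, Δy=4.0000; L_3 = √(Δx²+Δy²) = 6.0208
cable 4: Δx=1.5000, Δy=4.0000; L_4 = √(Δx²+Δy²) = 4.2720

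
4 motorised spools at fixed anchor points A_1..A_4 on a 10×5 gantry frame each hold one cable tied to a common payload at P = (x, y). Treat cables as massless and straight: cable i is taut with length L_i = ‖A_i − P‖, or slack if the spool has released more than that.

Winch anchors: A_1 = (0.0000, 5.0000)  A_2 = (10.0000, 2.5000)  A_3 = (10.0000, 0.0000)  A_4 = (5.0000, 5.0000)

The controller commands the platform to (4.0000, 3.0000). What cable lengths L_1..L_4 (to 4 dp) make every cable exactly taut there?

L_1 = √((0.0000−4.0000)² + (5.0000−3.0000)²) = 4.4721
L_2 = √((10.0000−4.0000)² + (2.5000−3.0000)²) = 6.0208
L_3 = √((10.0000−4.0000)² + (0.0000−3.0000)²) = 6.7082
L_4 = √((5.0000−4.0000)² + (5.0000−3.0000)²) = 2.2361

(4.4721, 6.0208, 6.7082, 2.2361)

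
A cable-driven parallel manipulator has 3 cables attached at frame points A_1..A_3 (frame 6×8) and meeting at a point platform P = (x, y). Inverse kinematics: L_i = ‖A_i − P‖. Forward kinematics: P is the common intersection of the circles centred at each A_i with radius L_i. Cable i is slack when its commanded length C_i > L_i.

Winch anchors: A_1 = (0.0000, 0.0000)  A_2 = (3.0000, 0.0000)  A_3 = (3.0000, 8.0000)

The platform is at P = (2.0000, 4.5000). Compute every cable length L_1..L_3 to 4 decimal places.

(4.9244, 4.6098, 3.6401)

cable 1: Δx=-2.0000, Δy=-4.5000; L_1 = √(Δx²+Δy²) = 4.9244
cable 2: Δx=1.0000, Δy=-4.5000; L_2 = √(Δx²+Δy²) = 4.6098
cable 3: Δx=1.0000, Δy=3.5000; L_3 = √(Δx²+Δy²) = 3.6401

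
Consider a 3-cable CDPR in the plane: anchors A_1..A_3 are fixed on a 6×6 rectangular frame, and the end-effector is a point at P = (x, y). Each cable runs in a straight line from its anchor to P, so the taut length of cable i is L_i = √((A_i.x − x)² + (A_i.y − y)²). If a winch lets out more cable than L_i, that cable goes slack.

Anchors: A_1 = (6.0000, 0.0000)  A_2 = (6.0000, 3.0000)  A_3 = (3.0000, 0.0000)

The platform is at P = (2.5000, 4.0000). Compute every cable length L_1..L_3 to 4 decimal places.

(5.3151, 3.6401, 4.0311)

L_1: Δ = A_1−P = (3.5000, -4.0000) → ‖Δ‖ = √28.2500 = 5.3151
L_2: Δ = A_2−P = (3.5000, -1.0000) → ‖Δ‖ = √13.2500 = 3.6401
L_3: Δ = A_3−P = (0.5000, -4.0000) → ‖Δ‖ = √16.2500 = 4.0311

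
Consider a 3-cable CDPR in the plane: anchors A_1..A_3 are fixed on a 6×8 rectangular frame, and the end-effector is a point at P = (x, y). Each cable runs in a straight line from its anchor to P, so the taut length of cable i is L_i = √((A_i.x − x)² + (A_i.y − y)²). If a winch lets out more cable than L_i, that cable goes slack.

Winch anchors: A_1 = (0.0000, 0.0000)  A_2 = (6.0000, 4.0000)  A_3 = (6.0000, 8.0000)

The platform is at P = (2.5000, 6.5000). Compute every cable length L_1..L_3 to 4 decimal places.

(6.9642, 4.3012, 3.8079)

L_1: Δ = A_1−P = (-2.5000, -6.5000) → ‖Δ‖ = √48.5000 = 6.9642
L_2: Δ = A_2−P = (3.5000, -2.5000) → ‖Δ‖ = √18.5000 = 4.3012
L_3: Δ = A_3−P = (3.5000, 1.5000) → ‖Δ‖ = √14.5000 = 3.8079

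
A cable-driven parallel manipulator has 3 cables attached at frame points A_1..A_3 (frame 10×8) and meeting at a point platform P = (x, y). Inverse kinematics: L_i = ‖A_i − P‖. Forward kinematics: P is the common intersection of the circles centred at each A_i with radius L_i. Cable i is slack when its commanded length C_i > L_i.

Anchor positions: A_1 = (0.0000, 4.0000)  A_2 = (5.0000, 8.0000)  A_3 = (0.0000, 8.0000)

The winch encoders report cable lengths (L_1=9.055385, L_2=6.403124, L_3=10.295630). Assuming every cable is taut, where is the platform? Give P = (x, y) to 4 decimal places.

(9.0000, 3.0000)

each cable: (A_i−P)·(A_i−P) = L_i²; let c_i = ‖A_i‖²−L_i²
c_1 = 0.0000+16.0000−82.0000 = -66.0000
row 1: -10.0000x − 8.0000y = -114.0000  (c_2=48.0000)
row 2: 0.0000x − 8.0000y = -24.0000  (c_3=-42.0000)
Cramer on rows 1–2 → x = 9.0000, y = 3.0000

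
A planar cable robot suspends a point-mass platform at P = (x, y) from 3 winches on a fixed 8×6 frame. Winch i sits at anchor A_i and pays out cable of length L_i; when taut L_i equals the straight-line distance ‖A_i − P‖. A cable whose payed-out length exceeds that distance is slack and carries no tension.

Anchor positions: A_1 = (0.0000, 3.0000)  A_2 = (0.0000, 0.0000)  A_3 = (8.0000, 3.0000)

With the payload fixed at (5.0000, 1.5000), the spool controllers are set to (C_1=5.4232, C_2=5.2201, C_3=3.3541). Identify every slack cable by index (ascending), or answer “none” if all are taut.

i=1: geometric 5.2202 vs commanded 5.4232 ⇒ slack
i=2: geometric 5.2202 vs commanded 5.2201 ⇒ taut
i=3: geometric 3.3541 vs commanded 3.3541 ⇒ taut

1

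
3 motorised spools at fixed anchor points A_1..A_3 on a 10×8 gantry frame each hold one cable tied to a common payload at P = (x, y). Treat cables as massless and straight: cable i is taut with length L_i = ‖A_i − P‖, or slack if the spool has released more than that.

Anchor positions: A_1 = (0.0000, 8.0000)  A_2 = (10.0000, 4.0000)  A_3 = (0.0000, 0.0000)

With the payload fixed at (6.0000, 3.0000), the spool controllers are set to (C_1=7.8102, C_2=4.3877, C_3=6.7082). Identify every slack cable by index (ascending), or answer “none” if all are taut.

2

cable 1: L_1 = ‖A_1−P‖ = 7.8102;  C_1 = 7.8102 → taut
cable 2: L_2 = ‖A_2−P‖ = 4.1231;  C_2 = 4.3877 → slack
cable 3: L_3 = ‖A_3−P‖ = 6.7082;  C_3 = 6.7082 → taut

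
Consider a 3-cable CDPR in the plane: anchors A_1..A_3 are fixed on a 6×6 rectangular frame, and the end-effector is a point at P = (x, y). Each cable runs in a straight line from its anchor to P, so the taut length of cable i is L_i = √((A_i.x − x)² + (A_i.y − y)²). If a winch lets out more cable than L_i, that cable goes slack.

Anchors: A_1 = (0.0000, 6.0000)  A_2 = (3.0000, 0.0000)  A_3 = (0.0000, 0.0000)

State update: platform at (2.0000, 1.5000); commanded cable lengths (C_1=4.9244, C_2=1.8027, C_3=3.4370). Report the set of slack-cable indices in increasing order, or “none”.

cable 1: L_1 = ‖A_1−P‖ = 4.9244;  C_1 = 4.9244 → taut
cable 2: L_2 = ‖A_2−P‖ = 1.8028;  C_2 = 1.8027 → taut
cable 3: L_3 = ‖A_3−P‖ = 2.5000;  C_3 = 3.4370 → slack

3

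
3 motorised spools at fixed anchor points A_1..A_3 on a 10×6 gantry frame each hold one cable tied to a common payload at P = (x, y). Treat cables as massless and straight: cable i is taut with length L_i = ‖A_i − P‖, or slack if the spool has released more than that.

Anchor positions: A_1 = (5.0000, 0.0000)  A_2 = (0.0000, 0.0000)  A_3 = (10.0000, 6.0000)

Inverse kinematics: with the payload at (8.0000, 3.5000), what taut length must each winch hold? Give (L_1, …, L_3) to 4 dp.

L_1 = √((5.0000−8.0000)² + (0.0000−3.5000)²) = 4.6098
L_2 = √((0.0000−8.0000)² + (0.0000−3.5000)²) = 8.7321
L_3 = √((10.0000−8.0000)² + (6.0000−3.5000)²) = 3.2016

(4.6098, 8.7321, 3.2016)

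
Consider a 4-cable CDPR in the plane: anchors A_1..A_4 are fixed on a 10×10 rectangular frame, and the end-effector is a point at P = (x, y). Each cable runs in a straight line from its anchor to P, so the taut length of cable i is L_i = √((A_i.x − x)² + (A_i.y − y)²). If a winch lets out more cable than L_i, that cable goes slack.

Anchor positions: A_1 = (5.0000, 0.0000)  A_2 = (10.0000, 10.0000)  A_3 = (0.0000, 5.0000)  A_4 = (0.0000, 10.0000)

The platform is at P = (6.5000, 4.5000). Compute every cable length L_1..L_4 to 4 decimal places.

(4.7434, 6.5192, 6.5192, 8.5147)

cable 1: Δx=-1.5000, Δy=-4.5000; L_1 = √(Δx²+Δy²) = 4.7434
cable 2: Δx=3.5000, Δy=5.5000; L_2 = √(Δx²+Δy²) = 6.5192
cable 3: Δx=-6.5000, Δy=0.5000; L_3 = √(Δx²+Δy²) = 6.5192
cable 4: Δx=-6.5000, Δy=5.5000; L_4 = √(Δx²+Δy²) = 8.5147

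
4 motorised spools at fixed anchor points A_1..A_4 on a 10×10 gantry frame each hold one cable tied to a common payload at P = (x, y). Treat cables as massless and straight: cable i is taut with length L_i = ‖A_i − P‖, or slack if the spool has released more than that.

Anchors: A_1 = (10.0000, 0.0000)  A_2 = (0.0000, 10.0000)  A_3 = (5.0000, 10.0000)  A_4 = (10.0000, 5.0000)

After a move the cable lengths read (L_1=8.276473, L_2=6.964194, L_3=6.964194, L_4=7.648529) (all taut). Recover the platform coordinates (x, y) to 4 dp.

(2.5000, 3.5000)

expand ‖A_i−P‖²=L_i² and subtract eq 1 (c_i ≔ ‖A_i‖²−L_i²)
c_1 = 100.0000+0.0000−68.5000 = 31.5000
eq1−eq2 → [20.0000  -20.0000]·P = -20.0000
eq1−eq3 → [10.0000  -20.0000]·P = -45.0000
eq1−eq4 → [0.0000  -10.0000]·P = -35.0000
2×2 solve → P = (2.5000, 3.5000)
check cable 4: ‖A_4−P‖² = 58.5000 ≈ L_4² = 58.5000 ✓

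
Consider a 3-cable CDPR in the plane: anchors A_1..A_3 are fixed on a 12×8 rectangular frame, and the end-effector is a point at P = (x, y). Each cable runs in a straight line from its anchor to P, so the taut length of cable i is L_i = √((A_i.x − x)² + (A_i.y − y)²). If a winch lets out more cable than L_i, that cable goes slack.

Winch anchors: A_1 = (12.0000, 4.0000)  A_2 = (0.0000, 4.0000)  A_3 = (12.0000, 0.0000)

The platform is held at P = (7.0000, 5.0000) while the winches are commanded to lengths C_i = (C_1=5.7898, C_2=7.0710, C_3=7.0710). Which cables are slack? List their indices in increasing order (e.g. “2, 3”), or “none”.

i=1: geometric 5.0990 vs commanded 5.7898 ⇒ slack
i=2: geometric 7.0711 vs commanded 7.0710 ⇒ taut
i=3: geometric 7.0711 vs commanded 7.0710 ⇒ taut

1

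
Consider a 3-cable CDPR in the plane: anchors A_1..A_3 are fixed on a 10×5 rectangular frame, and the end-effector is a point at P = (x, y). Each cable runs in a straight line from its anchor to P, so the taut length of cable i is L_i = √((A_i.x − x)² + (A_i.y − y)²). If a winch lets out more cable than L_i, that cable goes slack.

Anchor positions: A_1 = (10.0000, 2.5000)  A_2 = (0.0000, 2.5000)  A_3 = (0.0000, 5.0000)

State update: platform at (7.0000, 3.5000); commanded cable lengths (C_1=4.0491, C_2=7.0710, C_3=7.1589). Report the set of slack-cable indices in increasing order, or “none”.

1

cable 1: √((3.0000)²+(-1.0000)²)=3.1623, C_1=4.0491: slack
cable 2: √((-7.0000)²+(-1.0000)²)=7.0711, C_2=7.0710: taut
cable 3: √((-7.0000)²+(1.5000)²)=7.1589, C_3=7.1589: taut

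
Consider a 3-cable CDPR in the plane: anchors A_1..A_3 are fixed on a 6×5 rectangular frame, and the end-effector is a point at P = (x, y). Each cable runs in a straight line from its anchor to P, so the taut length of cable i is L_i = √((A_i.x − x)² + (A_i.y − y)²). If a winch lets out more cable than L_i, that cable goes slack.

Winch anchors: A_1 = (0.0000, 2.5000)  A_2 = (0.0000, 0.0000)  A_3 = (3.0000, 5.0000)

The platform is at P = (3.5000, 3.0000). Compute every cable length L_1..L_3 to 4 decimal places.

L_1: Δ = A_1−P = (-3.5000, -0.5000) → ‖Δ‖ = √12.5000 = 3.5355
L_2: Δ = A_2−P = (-3.5000, -3.0000) → ‖Δ‖ = √21.2500 = 4.6098
L_3: Δ = A_3−P = (-0.5000, 2.0000) → ‖Δ‖ = √4.2500 = 2.0616

(3.5355, 4.6098, 2.0616)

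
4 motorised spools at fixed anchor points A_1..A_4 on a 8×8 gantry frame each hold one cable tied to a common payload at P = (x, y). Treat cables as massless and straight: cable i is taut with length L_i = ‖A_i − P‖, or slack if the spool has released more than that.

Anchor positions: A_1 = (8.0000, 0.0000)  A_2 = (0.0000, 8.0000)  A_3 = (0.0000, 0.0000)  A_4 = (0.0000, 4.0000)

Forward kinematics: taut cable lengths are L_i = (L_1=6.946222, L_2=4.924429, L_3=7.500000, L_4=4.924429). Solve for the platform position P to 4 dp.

each cable: (A_i−P)·(A_i−P) = L_i²; let q_i = ‖A_i‖²−L_i²
q_1 = 64.0000+0.0000−48.2500 = 15.7500
row 1: 16.0000x − 16.0000y = -24.0000  (q_2=39.7500)
row 2: 16.0000x + 0.0000y = 72.0000  (q_3=-56.2500)
row 3: 16.0000x − 8.0000y = 24.0000  (q_4=-8.2500)
Cramer on rows 1–2 → x = 4.5000, y = 6.0000
check cable 4: ‖A_4−P‖² = 24.2500 ≈ L_4² = 24.2500 ✓

(4.5000, 6.0000)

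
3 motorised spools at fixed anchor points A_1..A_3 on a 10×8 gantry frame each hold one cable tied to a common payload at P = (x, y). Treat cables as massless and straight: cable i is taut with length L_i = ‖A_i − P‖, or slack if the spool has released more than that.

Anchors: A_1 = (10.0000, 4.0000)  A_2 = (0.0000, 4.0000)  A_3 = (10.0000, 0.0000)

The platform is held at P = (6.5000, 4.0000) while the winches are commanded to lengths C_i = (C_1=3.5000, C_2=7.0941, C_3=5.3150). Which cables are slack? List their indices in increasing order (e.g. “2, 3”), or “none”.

2

i=1: geometric 3.5000 vs commanded 3.5000 ⇒ taut
i=2: geometric 6.5000 vs commanded 7.0941 ⇒ slack
i=3: geometric 5.3151 vs commanded 5.3150 ⇒ taut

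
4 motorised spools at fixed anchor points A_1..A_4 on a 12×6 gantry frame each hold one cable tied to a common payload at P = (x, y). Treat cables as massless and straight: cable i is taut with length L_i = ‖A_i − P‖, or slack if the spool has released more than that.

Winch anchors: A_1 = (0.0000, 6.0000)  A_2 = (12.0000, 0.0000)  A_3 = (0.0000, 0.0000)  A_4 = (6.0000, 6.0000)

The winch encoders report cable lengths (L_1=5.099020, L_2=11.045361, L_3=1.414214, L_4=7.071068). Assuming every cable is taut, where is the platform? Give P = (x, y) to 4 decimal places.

each cable: (A_i−P)·(A_i−P) = L_i²; let c_i = ‖A_i‖²−L_i²
c_1 = 0.0000+36.0000−26.0000 = 10.0000
row 1: -24.0000x + 12.0000y = -12.0000  (c_2=22.0000)
row 2: 0.0000x + 12.0000y = 12.0000  (c_3=-2.0000)
row 3: -12.0000x + 0.0000y = -12.0000  (c_4=22.0000)
Cramer on rows 1–2 → x = 1.0000, y = 1.0000
check cable 4: ‖A_4−P‖² = 50.0000 ≈ L_4² = 50.0000 ✓

(1.0000, 1.0000)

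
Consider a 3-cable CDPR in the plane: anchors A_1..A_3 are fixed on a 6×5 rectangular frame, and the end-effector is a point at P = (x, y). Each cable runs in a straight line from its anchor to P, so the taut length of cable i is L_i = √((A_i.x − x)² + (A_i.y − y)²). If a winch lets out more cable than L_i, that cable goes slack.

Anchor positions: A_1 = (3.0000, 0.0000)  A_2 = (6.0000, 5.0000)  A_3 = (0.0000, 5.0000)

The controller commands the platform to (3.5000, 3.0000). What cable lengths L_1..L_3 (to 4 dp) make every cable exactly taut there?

(3.0414, 3.2016, 4.0311)

L_1: Δ = A_1−P = (-0.5000, -3.0000) → ‖Δ‖ = √9.2500 = 3.0414
L_2: Δ = A_2−P = (2.5000, 2.0000) → ‖Δ‖ = √10.2500 = 3.2016
L_3: Δ = A_3−P = (-3.5000, 2.0000) → ‖Δ‖ = √16.2500 = 4.0311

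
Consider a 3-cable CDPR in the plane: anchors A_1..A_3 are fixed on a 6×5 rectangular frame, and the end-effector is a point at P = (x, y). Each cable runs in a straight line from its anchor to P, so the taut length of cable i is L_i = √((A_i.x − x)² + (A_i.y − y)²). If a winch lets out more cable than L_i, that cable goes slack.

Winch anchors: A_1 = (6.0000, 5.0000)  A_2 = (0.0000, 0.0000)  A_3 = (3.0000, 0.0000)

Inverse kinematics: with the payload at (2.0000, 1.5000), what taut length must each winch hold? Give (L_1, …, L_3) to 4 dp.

(5.3151, 2.5000, 1.8028)

L_1 = √((6.0000−2.0000)² + (5.0000−1.5000)²) = 5.3151
L_2 = √((0.0000−2.0000)² + (0.0000−1.5000)²) = 2.5000
L_3 = √((3.0000−2.0000)² + (0.0000−1.5000)²) = 1.8028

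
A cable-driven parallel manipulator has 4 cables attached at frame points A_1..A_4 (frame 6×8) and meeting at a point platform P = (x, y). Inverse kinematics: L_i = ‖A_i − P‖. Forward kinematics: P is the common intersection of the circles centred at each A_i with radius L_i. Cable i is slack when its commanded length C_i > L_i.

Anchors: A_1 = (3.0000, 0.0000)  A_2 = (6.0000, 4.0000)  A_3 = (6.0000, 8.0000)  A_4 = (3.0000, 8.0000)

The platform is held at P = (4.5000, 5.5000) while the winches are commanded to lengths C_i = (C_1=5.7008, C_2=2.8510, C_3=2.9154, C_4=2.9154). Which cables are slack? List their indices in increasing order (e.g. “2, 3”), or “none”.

2

i=1: geometric 5.7009 vs commanded 5.7008 ⇒ taut
i=2: geometric 2.1213 vs commanded 2.8510 ⇒ slack
i=3: geometric 2.9155 vs commanded 2.9154 ⇒ taut
i=4: geometric 2.9155 vs commanded 2.9154 ⇒ taut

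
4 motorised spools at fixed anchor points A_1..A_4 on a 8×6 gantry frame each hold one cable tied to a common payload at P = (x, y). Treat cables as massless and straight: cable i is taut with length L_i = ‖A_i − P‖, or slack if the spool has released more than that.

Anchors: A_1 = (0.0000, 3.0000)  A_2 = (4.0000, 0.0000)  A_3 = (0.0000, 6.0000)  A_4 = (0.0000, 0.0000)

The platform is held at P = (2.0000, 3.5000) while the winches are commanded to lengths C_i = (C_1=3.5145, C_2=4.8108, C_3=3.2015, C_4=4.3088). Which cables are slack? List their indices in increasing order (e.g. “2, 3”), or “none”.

cable 1: L_1 = ‖A_1−P‖ = 2.0616;  C_1 = 3.5145 → slack
cable 2: L_2 = ‖A_2−P‖ = 4.0311;  C_2 = 4.8108 → slack
cable 3: L_3 = ‖A_3−P‖ = 3.2016;  C_3 = 3.2015 → taut
cable 4: L_4 = ‖A_4−P‖ = 4.0311;  C_4 = 4.3088 → slack

1, 2, 4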